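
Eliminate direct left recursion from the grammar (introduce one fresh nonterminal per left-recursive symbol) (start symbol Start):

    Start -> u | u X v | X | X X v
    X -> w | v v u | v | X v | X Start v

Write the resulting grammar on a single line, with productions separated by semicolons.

Directly left-recursive nonterminal: X.
For X: α = {v, Start v}, β = {w, v v u, v}. Rewrite as X → β X1 and X1 → α X1 | ε.

Start -> u | u X v | X | X X v; X -> w X1 | v v u X1 | v X1; X1 -> v X1 | Start v X1 | ε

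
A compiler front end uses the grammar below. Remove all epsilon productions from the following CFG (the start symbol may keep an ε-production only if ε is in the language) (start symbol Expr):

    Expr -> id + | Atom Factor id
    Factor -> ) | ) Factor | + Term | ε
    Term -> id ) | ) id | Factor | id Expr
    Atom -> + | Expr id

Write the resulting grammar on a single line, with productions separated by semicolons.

Expr -> id + | Atom Factor id | Atom id; Factor -> ) | ) Factor | + Term | +; Term -> id ) | ) id | Factor | id Expr; Atom -> + | Expr id

The nullable symbols are {Factor, Term}.
ε ∉ L(G), so no ε-production is kept.
Add the nullable-subset variants: Expr → Atom Factor id gives Atom Factor id | Atom id. Factor → + Term gives + Term | +.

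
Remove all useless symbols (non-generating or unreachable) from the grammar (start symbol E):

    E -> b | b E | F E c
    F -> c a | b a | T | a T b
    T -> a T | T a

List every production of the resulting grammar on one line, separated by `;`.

Generating nonterminals: {E, F}.
Reachable from E after that: {E, F}.
Removed useless symbols: {T} and every production mentioning them.

E -> b | b E | F E c; F -> c a | b a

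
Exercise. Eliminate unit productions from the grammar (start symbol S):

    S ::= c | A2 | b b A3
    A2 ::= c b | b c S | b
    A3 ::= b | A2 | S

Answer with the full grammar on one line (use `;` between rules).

S ::= c b | b c S | b | c | b b A3; A2 ::= c b | b c S | b; A3 ::= c b | b c S | b | c | b b A3

Unit pairs: A3 ⇒* {A2, S}; S ⇒* {A2}.
For every A with A ⇒* B via unit rules, add B's non-unit alternatives to A; then delete every rule of the form X → Y.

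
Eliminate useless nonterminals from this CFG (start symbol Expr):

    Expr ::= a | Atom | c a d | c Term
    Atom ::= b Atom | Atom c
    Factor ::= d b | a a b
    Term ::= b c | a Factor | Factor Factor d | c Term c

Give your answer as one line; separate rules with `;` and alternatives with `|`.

Expr ::= a | c a d | c Term; Factor ::= d b | a a b; Term ::= b c | a Factor | Factor Factor d | c Term c

Generating nonterminals: {Expr, Factor, Term}.
Reachable from Expr after that: {Expr, Factor, Term}.
Removed useless symbols: {Atom} and every production mentioning them.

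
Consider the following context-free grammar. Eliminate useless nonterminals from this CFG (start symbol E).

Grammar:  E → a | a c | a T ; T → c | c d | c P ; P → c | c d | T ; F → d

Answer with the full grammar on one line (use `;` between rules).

Generating nonterminals: {E, F, P, T}.
Reachable from E after that: {E, P, T}.
Removed useless symbols: {F} and every production mentioning them.

E → a | a c | a T; T → c | c d | c P; P → c | c d | T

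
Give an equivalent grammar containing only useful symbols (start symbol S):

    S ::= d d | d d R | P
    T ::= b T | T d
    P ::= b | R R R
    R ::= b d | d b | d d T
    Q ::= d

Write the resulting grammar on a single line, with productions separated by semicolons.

S ::= d d | d d R | P; P ::= b | R R R; R ::= b d | d b

Generating nonterminals: {P, Q, R, S}.
Reachable from S after that: {P, R, S}.
Removed useless symbols: {Q, T} and every production mentioning them.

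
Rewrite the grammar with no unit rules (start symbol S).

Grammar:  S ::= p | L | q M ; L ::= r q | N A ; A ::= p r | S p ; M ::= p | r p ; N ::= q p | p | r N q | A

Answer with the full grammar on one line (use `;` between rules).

S ::= r q | N A | p | q M; L ::= r q | N A; A ::= p r | S p; M ::= p | r p; N ::= q p | p | r N q | p r | S p

Unit pairs: N ⇒* {A}; S ⇒* {L}.
For every A with A ⇒* B via unit rules, add B's non-unit alternatives to A; then delete every rule of the form X → Y.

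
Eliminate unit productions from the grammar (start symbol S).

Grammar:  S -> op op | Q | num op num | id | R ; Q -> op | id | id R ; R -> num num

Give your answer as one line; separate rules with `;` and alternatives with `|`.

S -> num num | op op | num op num | id | op | id R; Q -> op | id | id R; R -> num num

Unit pairs: S ⇒* {Q, R}.
For each unit pair (A, B), copy every non-unit production of B to A, then drop all unit productions.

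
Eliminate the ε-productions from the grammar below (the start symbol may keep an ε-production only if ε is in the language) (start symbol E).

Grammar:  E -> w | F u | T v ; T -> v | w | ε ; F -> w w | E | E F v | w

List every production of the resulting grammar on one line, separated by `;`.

Nullable set = {T}.
ε ∉ L(G), so no ε-production is kept.
For each production, add variants omitting each subset of nullable occurrences: E → T v gives T v | v.

E -> w | F u | T v | v; T -> v | w; F -> w w | E | E F v | w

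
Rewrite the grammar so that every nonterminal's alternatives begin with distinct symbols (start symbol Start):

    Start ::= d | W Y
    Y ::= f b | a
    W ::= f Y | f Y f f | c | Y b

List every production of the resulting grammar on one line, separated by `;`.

Start ::= d | W Y; Y ::= f b | a; W ::= c | Y b | f Y W1; W1 ::= ε | f f

W has alternatives sharing prefix 'f Y': factor to W → f Y W1 with W1 → ε | f f.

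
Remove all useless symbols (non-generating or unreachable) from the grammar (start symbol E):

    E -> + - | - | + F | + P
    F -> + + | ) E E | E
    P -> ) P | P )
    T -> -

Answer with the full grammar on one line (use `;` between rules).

E -> + - | - | + F; F -> + + | ) E E | E

Generating nonterminals: {E, F, T}.
Reachable from E after that: {E, F}.
Removed useless symbols: {P, T} and every production mentioning them.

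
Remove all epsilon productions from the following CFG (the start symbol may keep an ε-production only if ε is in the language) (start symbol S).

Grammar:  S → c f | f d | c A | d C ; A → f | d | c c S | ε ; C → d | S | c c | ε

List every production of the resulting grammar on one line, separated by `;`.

S → c f | f d | c A | c | d C | d; A → f | d | c c S; C → d | S | c c

The nullable symbols are {A, C}.
ε ∉ L(G), so no ε-production is kept.
Expand every rule over subsets of its nullable positions: S → c A gives c A | c. S → d C gives d C | d.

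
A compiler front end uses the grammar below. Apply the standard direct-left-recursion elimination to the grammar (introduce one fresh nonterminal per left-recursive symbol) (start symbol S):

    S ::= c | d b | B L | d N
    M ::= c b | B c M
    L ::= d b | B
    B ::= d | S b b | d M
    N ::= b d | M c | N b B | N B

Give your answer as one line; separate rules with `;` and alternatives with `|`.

S ::= c | d b | B L | d N; M ::= c b | B c M; L ::= d b | B; B ::= d | S b b | d M; N ::= b d N' | M c N'; N' ::= b B N' | B N' | ε

N is directly left-recursive.
For N: α = {b B, B}, β = {b d, M c}. Rewrite as N → β N' and N' → α N' | ε.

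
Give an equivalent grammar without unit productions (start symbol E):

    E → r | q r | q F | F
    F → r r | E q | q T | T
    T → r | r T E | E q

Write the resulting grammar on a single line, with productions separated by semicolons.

E → r | q r | q F | r r | E q | q T | r T E; F → r r | E q | q T | r | r T E; T → r | r T E | E q

Unit pairs: E ⇒* {F, T}; F ⇒* {T}.
Replace each nonterminal's rules with the union of the non-unit rules of every nonterminal it unit-derives.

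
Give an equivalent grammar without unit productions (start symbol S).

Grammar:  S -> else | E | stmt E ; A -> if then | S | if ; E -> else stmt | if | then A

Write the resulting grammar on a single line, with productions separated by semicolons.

Unit pairs: A ⇒* {E, S}; S ⇒* {E}.
Replace each nonterminal's rules with the union of the non-unit rules of every nonterminal it unit-derives.

S -> else stmt | if | then A | else | stmt E; A -> else stmt | if | then A | else | stmt E | if then; E -> else stmt | if | then A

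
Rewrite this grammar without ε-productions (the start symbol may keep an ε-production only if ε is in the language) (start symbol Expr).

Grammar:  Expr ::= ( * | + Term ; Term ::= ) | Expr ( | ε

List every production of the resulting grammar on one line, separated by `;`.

Expr ::= ( * | + Term | +; Term ::= ) | Expr (

Nullable set = {Term}.
ε ∉ L(G), so no ε-production is kept.
Expand every rule over subsets of its nullable positions: Expr → + Term gives + Term | +.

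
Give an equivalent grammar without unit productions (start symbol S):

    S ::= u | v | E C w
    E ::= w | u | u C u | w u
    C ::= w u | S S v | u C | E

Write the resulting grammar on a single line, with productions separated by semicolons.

Unit pairs: C ⇒* {E}.
For each unit pair (A, B), copy every non-unit production of B to A, then drop all unit productions.

S ::= u | v | E C w; E ::= w | u | u C u | w u; C ::= w | u | u C u | w u | S S v | u C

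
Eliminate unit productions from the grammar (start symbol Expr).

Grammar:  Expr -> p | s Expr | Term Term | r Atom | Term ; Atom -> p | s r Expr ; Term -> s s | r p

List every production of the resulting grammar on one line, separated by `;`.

Expr -> s s | r p | p | s Expr | Term Term | r Atom; Atom -> p | s r Expr; Term -> s s | r p

Unit pairs: Expr ⇒* {Term}.
Replace each nonterminal's rules with the union of the non-unit rules of every nonterminal it unit-derives.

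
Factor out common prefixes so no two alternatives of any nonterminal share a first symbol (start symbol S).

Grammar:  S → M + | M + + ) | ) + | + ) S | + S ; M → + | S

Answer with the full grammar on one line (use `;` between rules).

S has alternatives sharing prefix 'M +': factor to S → M + S' with S' → ε | + ).
S has alternatives sharing prefix '+': factor to S → + S'' with S'' → ) S | S.

S → ) + | M + S' | + S''; M → + | S; S' → ε | + ); S'' → ) S | S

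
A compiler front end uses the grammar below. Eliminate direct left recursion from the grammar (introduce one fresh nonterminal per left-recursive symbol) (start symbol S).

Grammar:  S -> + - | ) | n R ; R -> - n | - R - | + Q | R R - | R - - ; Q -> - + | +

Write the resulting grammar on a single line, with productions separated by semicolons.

S -> + - | ) | n R; R -> - n R' | - R - R' | + Q R'; Q -> - + | +; R' -> R - R' | - - R' | ε

Directly left-recursive nonterminal: R.
For R: α = {R -, - -}, β = {- n, - R -, + Q}. Rewrite as R → β R' and R' → α R' | ε.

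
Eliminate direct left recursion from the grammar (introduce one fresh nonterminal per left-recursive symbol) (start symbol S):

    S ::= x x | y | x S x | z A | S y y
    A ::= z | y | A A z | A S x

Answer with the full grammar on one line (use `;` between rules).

Left recursion appears on S, A.
For S: α = {y y}, β = {x x, y, x S x, z A}. Rewrite as S → β S' and S' → α S' | ε.
For A: α = {A z, S x}, β = {z, y}. Rewrite as A → β A' and A' → α A' | ε.

S ::= x x S' | y S' | x S x S' | z A S'; A ::= z A' | y A'; S' ::= y y S' | ε; A' ::= A z A' | S x A' | ε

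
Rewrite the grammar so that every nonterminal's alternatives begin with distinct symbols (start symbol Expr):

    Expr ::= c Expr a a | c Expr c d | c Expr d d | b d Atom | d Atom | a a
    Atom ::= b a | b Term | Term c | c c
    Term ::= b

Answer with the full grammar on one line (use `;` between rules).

Expr ::= b d Atom | d Atom | a a | c Expr Expr1; Atom ::= Term c | c c | b Atom1; Term ::= b; Expr1 ::= a a | c d | d d; Atom1 ::= a | Term

Expr has alternatives sharing prefix 'c Expr': factor to Expr → c Expr Expr1 with Expr1 → a a | c d | d d.
Atom has alternatives sharing prefix 'b': factor to Atom → b Atom1 with Atom1 → a | Term.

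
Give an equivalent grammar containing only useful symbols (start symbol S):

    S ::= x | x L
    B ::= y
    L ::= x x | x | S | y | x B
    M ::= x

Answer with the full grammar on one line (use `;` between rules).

Generating nonterminals: {B, L, M, S}.
Reachable from S after that: {B, L, S}.
Removed useless symbols: {M} and every production mentioning them.

S ::= x | x L; B ::= y; L ::= x x | x | S | y | x B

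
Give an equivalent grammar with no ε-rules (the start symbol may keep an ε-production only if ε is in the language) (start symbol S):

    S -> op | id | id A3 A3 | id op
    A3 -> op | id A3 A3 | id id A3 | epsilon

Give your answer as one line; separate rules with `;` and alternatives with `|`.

S -> op | id | id A3 A3 | id A3 | id op; A3 -> op | id A3 A3 | id A3 | id | id id A3 | id id

Nullable nonterminals: {A3}.
ε ∉ L(G), so no ε-production is kept.
Add the nullable-subset variants: S → id A3 A3 gives id A3 A3 | id A3. A3 → id A3 A3 gives id A3 A3 | id A3 | id. A3 → id id A3 gives id id A3 | id id.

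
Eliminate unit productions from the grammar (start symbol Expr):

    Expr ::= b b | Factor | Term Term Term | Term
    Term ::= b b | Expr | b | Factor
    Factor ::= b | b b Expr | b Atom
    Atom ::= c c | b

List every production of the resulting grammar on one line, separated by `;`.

Expr ::= b b | b | b b Expr | b Atom | Term Term Term; Term ::= b b | b | b b Expr | b Atom | Term Term Term; Factor ::= b | b b Expr | b Atom; Atom ::= c c | b

Unit pairs: Expr ⇒* {Factor, Term}; Term ⇒* {Expr, Factor}.
For each unit pair (A, B), copy every non-unit production of B to A, then drop all unit productions.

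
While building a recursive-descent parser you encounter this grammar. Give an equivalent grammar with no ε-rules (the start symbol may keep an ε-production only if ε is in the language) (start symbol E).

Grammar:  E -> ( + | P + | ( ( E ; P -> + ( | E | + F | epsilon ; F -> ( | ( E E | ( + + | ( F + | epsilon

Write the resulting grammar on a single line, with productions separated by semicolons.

Nullable nonterminals: {F, P}.
ε ∉ L(G), so no ε-production is kept.
Add the nullable-subset variants: E → P + gives P + | +. P → + F gives + F | +. F → ( F + gives ( F + | ( +.

E -> ( + | P + | + | ( ( E; P -> + ( | E | + F | +; F -> ( | ( E E | ( + + | ( F + | ( +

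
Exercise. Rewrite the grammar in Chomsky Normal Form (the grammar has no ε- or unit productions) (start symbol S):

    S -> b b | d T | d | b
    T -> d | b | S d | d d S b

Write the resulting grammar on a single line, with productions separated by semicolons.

S -> X1 X1 | X2 T | d | b; T -> d | b | S X2 | X2 Y1; X1 -> b; X2 -> d; Y1 -> X2 Y2; Y2 -> S X1

Introduce a nonterminal for each terminal appearing in a rule of length ≥ 2: X1 → b, X2 → d.
Binarize each right-hand side of length ≥ 3 by chaining fresh nonterminals (Y1, Y2, …): affected rules were T → X2 X2 S X1.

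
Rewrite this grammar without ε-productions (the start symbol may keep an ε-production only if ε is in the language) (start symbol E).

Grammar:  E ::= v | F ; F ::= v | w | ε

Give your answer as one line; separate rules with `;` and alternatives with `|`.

E ::= v | F | ε; F ::= v | w

Nullable set = {E, F}.
ε ∈ L(G) since E is nullable, so keep E → ε.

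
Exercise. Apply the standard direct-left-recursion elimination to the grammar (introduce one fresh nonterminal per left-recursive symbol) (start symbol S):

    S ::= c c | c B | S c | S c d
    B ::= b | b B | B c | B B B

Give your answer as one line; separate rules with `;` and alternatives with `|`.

S ::= c c S' | c B S'; B ::= b B' | b B B'; S' ::= c S' | c d S' | ε; B' ::= c B' | B B B' | ε

S, B are directly left-recursive.
For S: α = {c, c d}, β = {c c, c B}. Rewrite as S → β S' and S' → α S' | ε.
For B: α = {c, B B}, β = {b, b B}. Rewrite as B → β B' and B' → α B' | ε.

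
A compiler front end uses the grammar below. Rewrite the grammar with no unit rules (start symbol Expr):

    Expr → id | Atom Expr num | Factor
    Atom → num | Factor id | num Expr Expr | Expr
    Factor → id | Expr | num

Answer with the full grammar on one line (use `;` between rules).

Unit pairs: Atom ⇒* {Expr, Factor}; Expr ⇒* {Factor}; Factor ⇒* {Expr}.
For each unit pair (A, B), copy every non-unit production of B to A, then drop all unit productions.

Expr → id | num | Atom Expr num; Atom → num | Factor id | num Expr Expr | id | Atom Expr num; Factor → id | num | Atom Expr num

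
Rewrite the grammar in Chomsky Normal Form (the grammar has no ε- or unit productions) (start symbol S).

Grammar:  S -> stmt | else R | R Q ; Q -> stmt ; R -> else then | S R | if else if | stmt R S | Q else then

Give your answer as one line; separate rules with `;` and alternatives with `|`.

S -> stmt | X1 R | R Q; Q -> stmt; R -> X1 X2 | S R | X3 Y1 | X4 Y2 | Q Y3; X1 -> else; X2 -> then; X3 -> if; X4 -> stmt; Y1 -> X1 X3; Y2 -> R S; Y3 -> X1 X2

Introduce a nonterminal for each terminal appearing in a rule of length ≥ 2: X1 → else, X2 → then, X3 → if, X4 → stmt.
Binarize each right-hand side of length ≥ 3 by chaining fresh nonterminals (Y1, Y2, …): affected rules were R → X3 X1 X3; R → X4 R S; R → Q X1 X2.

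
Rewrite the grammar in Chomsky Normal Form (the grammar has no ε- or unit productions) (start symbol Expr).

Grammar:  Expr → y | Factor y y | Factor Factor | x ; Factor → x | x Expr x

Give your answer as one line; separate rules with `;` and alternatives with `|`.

Expr → y | Factor Y1 | Factor Factor | x; Factor → x | X2 Y2; X1 → y; X2 → x; Y1 → X1 X1; Y2 → Expr X2

Introduce a nonterminal for each terminal appearing in a rule of length ≥ 2: X1 → y, X2 → x.
Binarize each right-hand side of length ≥ 3 by chaining fresh nonterminals (Y1, Y2, …): affected rules were Expr → Factor X1 X1; Factor → X2 Expr X2.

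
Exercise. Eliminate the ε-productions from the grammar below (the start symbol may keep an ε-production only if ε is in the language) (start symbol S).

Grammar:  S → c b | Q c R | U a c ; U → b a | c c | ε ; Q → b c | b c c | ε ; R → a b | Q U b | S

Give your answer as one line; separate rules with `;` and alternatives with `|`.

The nullable symbols are {Q, U}.
ε ∉ L(G), so no ε-production is kept.
Expand every rule over subsets of its nullable positions: S → Q c R gives Q c R | c R. S → U a c gives U a c | a c. R → Q U b gives Q U b | Q b | U b | b.

S → c b | Q c R | c R | U a c | a c; U → b a | c c; Q → b c | b c c; R → a b | Q U b | Q b | U b | b | S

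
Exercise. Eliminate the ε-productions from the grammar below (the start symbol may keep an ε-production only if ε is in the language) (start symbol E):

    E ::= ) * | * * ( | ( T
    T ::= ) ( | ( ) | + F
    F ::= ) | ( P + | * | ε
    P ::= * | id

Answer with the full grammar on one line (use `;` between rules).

E ::= ) * | * * ( | ( T; T ::= ) ( | ( ) | + F | +; F ::= ) | ( P + | *; P ::= * | id

Nullable set = {F}.
ε ∉ L(G), so no ε-production is kept.
For each production, add variants omitting each subset of nullable occurrences: T → + F gives + F | +.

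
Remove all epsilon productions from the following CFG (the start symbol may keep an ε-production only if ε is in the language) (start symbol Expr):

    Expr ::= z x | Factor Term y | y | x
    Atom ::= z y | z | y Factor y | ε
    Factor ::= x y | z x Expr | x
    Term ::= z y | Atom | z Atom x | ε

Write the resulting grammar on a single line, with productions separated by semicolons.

Expr ::= z x | Factor Term y | Factor y | y | x; Atom ::= z y | z | y Factor y; Factor ::= x y | z x Expr | x; Term ::= z y | Atom | z Atom x | z x

Nullable set = {Atom, Term}.
ε ∉ L(G), so no ε-production is kept.
Expand every rule over subsets of its nullable positions: Expr → Factor Term y gives Factor Term y | Factor y. Term → z Atom x gives z Atom x | z x.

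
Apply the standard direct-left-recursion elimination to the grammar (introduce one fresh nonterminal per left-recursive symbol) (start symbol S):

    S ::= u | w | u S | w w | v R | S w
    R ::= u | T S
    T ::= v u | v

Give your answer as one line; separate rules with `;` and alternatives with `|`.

Left recursion appears on S.
For S: α = {w}, β = {u, w, u S, w w, v R}. Rewrite as S → β S' and S' → α S' | ε.

S ::= u S' | w S' | u S S' | w w S' | v R S'; R ::= u | T S; T ::= v u | v; S' ::= w S' | ε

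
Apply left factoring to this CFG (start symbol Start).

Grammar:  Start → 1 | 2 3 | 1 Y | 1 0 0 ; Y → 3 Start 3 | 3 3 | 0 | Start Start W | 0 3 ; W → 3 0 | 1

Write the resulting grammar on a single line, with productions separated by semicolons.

Start has alternatives sharing prefix '1': factor to Start → 1 Start1 with Start1 → ε | Y | 0 0.
Y has alternatives sharing prefix '3': factor to Y → 3 Y1 with Y1 → Start 3 | 3.
Y has alternatives sharing prefix '0': factor to Y → 0 Y2 with Y2 → ε | 3.

Start → 2 3 | 1 Start1; Y → Start Start W | 3 Y1 | 0 Y2; W → 3 0 | 1; Start1 → epsilon | Y | 0 0; Y1 → Start 3 | 3; Y2 → epsilon | 3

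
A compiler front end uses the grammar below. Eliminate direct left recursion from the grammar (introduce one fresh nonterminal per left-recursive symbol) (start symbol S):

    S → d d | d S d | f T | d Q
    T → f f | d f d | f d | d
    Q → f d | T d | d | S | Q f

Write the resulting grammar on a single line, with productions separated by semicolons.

S → d d | d S d | f T | d Q; T → f f | d f d | f d | d; Q → f d Q' | T d Q' | d Q' | S Q'; Q' → f Q' | ε

Directly left-recursive nonterminal: Q.
For Q: α = {f}, β = {f d, T d, d, S}. Rewrite as Q → β Q' and Q' → α Q' | ε.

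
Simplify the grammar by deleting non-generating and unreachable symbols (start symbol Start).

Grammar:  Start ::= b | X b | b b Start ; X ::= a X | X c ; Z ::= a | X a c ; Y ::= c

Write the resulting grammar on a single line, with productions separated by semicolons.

Generating nonterminals: {Start, Y, Z}.
Reachable from Start after that: {Start}.
Removed useless symbols: {X, Y, Z} and every production mentioning them.

Start ::= b | b b Start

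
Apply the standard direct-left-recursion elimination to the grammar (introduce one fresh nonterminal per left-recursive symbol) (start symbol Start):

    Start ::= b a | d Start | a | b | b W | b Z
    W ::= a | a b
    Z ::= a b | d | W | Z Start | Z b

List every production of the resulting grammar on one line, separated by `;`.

Left recursion appears on Z.
For Z: α = {Start, b}, β = {a b, d, W}. Rewrite as Z → β Z1 and Z1 → α Z1 | ε.

Start ::= b a | d Start | a | b | b W | b Z; W ::= a | a b; Z ::= a b Z1 | d Z1 | W Z1; Z1 ::= Start Z1 | b Z1 | eps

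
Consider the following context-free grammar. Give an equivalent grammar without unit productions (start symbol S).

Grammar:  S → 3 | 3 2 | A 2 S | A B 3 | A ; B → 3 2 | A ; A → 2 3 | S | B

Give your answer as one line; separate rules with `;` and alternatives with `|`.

S → 3 2 | 3 | A 2 S | A B 3 | 2 3; B → 3 2 | 3 | A 2 S | A B 3 | 2 3; A → 3 2 | 3 | A 2 S | A B 3 | 2 3

Unit pairs: A ⇒* {B, S}; B ⇒* {A, S}; S ⇒* {A, B}.
Replace each nonterminal's rules with the union of the non-unit rules of every nonterminal it unit-derives.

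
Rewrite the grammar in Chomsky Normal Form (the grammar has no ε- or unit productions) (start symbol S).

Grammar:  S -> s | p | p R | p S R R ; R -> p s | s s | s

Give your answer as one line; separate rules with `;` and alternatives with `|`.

S -> s | p | X1 R | X1 Y1; R -> X1 X2 | X2 X2 | s; X1 -> p; X2 -> s; Y1 -> S Y2; Y2 -> R R

Introduce a nonterminal for each terminal appearing in a rule of length ≥ 2: X1 → p, X2 → s.
Binarize each right-hand side of length ≥ 3 by chaining fresh nonterminals (Y1, Y2, …): affected rules were S → X1 S R R.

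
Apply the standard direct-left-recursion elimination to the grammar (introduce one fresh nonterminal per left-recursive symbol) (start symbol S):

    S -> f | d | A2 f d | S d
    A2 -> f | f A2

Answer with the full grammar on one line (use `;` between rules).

S -> f S' | d S' | A2 f d S'; A2 -> f | f A2; S' -> d S' | ε

Left recursion appears on S.
For S: α = {d}, β = {f, d, A2 f d}. Rewrite as S → β S' and S' → α S' | ε.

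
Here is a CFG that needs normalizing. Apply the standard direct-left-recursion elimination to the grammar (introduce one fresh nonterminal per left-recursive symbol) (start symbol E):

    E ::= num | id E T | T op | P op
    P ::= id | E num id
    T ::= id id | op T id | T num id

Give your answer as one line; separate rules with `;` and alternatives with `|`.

Directly left-recursive nonterminal: T.
For T: α = {num id}, β = {id id, op T id}. Rewrite as T → β T' and T' → α T' | ε.

E ::= num | id E T | T op | P op; P ::= id | E num id; T ::= id id T' | op T id T'; T' ::= num id T' | ε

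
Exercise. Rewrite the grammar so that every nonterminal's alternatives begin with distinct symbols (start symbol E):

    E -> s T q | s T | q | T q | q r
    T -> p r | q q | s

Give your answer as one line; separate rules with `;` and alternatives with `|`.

E has alternatives sharing prefix 's T': factor to E → s T E' with E' → q | ε.
E has alternatives sharing prefix 'q': factor to E → q E'' with E'' → ε | r.

E -> T q | s T E' | q E''; T -> p r | q q | s; E' -> q | ε; E'' -> ε | r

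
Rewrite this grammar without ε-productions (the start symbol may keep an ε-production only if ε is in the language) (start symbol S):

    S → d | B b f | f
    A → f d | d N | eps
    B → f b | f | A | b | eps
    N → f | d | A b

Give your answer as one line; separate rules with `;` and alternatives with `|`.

S → d | B b f | b f | f; A → f d | d N; B → f b | f | A | b; N → f | d | A b | b

Nullable set = {A, B}.
ε ∉ L(G), so no ε-production is kept.
Add the nullable-subset variants: S → B b f gives B b f | b f. N → A b gives A b | b.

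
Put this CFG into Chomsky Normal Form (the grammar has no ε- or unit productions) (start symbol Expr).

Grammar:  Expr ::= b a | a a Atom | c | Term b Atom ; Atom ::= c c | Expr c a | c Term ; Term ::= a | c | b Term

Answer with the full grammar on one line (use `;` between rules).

Introduce a nonterminal for each terminal appearing in a rule of length ≥ 2: X1 → b, X2 → a, X3 → c.
Binarize each right-hand side of length ≥ 3 by chaining fresh nonterminals (Y1, Y2, …): affected rules were Expr → X2 X2 Atom; Expr → Term X1 Atom; Atom → Expr X3 X2.

Expr ::= X1 X2 | X2 Y1 | c | Term Y2; Atom ::= X3 X3 | Expr Y3 | X3 Term; Term ::= a | c | X1 Term; X1 ::= b; X2 ::= a; X3 ::= c; Y1 ::= X2 Atom; Y2 ::= X1 Atom; Y3 ::= X3 X2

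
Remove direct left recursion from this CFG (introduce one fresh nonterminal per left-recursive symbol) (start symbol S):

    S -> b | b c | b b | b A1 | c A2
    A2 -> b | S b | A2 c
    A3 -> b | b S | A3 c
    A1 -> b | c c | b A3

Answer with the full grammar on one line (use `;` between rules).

S -> b | b c | b b | b A1 | c A2; A2 -> b A2' | S b A2'; A3 -> b A3' | b S A3'; A1 -> b | c c | b A3; A2' -> c A2' | eps; A3' -> c A3' | eps

Left recursion appears on A2, A3.
For A2: α = {c}, β = {b, S b}. Rewrite as A2 → β A2' and A2' → α A2' | ε.
For A3: α = {c}, β = {b, b S}. Rewrite as A3 → β A3' and A3' → α A3' | ε.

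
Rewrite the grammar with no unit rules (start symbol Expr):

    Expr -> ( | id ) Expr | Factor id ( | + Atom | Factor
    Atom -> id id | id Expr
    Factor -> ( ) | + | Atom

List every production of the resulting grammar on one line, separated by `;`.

Unit pairs: Expr ⇒* {Atom, Factor}; Factor ⇒* {Atom}.
For each unit pair (A, B), copy every non-unit production of B to A, then drop all unit productions.

Expr -> id id | id Expr | ( ) | + | ( | id ) Expr | Factor id ( | + Atom; Atom -> id id | id Expr; Factor -> id id | id Expr | ( ) | +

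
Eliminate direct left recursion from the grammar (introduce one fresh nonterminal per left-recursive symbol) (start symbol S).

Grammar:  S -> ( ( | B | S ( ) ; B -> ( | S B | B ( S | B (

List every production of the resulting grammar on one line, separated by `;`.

S -> ( ( S' | B S'; B -> ( B' | S B B'; S' -> ( ) S' | ε; B' -> ( S B' | ( B' | ε

Left recursion appears on S, B.
For S: α = {( )}, β = {( (, B}. Rewrite as S → β S' and S' → α S' | ε.
For B: α = {( S, (}, β = {(, S B}. Rewrite as B → β B' and B' → α B' | ε.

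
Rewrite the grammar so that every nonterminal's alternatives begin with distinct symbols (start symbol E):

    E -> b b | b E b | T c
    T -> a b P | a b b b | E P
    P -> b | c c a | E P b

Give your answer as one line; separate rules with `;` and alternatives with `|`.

E has alternatives sharing prefix 'b': factor to E → b E' with E' → b | E b.
T has alternatives sharing prefix 'a b': factor to T → a b T' with T' → P | b b.

E -> T c | b E'; T -> E P | a b T'; P -> b | c c a | E P b; E' -> b | E b; T' -> P | b b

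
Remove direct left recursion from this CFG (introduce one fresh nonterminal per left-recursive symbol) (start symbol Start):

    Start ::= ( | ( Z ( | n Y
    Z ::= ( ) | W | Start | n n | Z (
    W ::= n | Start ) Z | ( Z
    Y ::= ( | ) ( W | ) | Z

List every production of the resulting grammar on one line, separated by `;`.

Start ::= ( | ( Z ( | n Y; Z ::= ( ) Z1 | W Z1 | Start Z1 | n n Z1; W ::= n | Start ) Z | ( Z; Y ::= ( | ) ( W | ) | Z; Z1 ::= ( Z1 | ε

Left recursion appears on Z.
For Z: α = {(}, β = {( ), W, Start, n n}. Rewrite as Z → β Z1 and Z1 → α Z1 | ε.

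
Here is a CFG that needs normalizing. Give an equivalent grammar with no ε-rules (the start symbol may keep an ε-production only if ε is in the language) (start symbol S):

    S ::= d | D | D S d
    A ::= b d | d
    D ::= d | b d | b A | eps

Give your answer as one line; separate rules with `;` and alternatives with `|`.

S ::= d | D | D S d | D d | S d | ε; A ::= b d | d; D ::= d | b d | b A

Nullable nonterminals: {D, S}.
ε ∈ L(G) since S is nullable, so keep S → ε.
Expand every rule over subsets of its nullable positions: S → D S d gives D S d | D d | S d.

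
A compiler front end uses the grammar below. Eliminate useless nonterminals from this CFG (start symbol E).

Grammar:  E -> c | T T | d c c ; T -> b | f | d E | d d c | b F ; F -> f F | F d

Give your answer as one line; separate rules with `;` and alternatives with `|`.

Generating nonterminals: {E, T}.
Reachable from E after that: {E, T}.
Removed useless symbols: {F} and every production mentioning them.

E -> c | T T | d c c; T -> b | f | d E | d d c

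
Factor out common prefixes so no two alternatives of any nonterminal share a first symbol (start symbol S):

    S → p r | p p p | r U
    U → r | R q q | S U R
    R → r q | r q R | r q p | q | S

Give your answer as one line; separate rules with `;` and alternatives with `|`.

S has alternatives sharing prefix 'p': factor to S → p S' with S' → r | p p.
R has alternatives sharing prefix 'r q': factor to R → r q R' with R' → ε | R | p.

S → r U | p S'; U → r | R q q | S U R; R → q | S | r q R'; S' → r | p p; R' → ε | R | p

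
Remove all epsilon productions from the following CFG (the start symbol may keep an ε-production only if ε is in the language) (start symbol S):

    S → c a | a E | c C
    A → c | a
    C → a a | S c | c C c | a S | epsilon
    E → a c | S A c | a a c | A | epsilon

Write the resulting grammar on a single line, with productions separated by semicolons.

S → c a | a E | a | c C | c; A → c | a; C → a a | S c | c C c | c c | a S; E → a c | S A c | a a c | A

Nullable set = {C, E}.
ε ∉ L(G), so no ε-production is kept.
Add the nullable-subset variants: S → a E gives a E | a. S → c C gives c C | c. C → c C c gives c C c | c c.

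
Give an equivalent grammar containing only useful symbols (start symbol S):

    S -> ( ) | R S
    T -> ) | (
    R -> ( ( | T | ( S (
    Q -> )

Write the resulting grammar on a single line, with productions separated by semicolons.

Generating nonterminals: {Q, R, S, T}.
Reachable from S after that: {R, S, T}.
Removed useless symbols: {Q} and every production mentioning them.

S -> ( ) | R S; T -> ) | (; R -> ( ( | T | ( S (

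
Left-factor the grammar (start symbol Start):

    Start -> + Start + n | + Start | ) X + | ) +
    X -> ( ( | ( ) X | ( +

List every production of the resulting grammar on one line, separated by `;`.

Start has alternatives sharing prefix '+ Start': factor to Start → + Start Start1 with Start1 → + n | ε.
Start has alternatives sharing prefix ')': factor to Start → ) Start2 with Start2 → X + | +.
X has alternatives sharing prefix '(': factor to X → ( X1 with X1 → ( | ) X | +.

Start -> + Start Start1 | ) Start2; X -> ( X1; Start1 -> + n | ε; Start2 -> X + | +; X1 -> ( | ) X | +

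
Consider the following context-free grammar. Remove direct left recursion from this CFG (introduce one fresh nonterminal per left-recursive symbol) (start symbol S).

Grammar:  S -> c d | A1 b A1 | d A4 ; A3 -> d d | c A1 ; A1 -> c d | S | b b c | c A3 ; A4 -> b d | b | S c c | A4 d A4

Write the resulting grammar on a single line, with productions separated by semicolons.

S -> c d | A1 b A1 | d A4; A3 -> d d | c A1; A1 -> c d | S | b b c | c A3; A4 -> b d A4' | b A4' | S c c A4'; A4' -> d A4 A4' | ε

A4 is directly left-recursive.
For A4: α = {d A4}, β = {b d, b, S c c}. Rewrite as A4 → β A4' and A4' → α A4' | ε.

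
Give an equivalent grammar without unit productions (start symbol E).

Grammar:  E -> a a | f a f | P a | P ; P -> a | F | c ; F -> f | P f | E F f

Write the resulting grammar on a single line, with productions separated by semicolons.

Unit pairs: E ⇒* {F, P}; P ⇒* {F}.
For each unit pair (A, B), copy every non-unit production of B to A, then drop all unit productions.

E -> a a | f a f | P a | a | c | f | P f | E F f; P -> f | P f | E F f | a | c; F -> f | P f | E F f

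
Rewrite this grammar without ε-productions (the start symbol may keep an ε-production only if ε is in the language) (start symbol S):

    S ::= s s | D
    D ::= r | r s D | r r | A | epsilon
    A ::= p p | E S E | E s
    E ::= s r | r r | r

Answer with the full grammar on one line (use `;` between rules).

Nullable nonterminals: {D, S}.
ε ∈ L(G) since S is nullable, so keep S → ε.
Expand every rule over subsets of its nullable positions: D → r s D gives r s D | r s. A → E S E gives E S E | E E.

S ::= s s | D | ε; D ::= r | r s D | r s | r r | A; A ::= p p | E S E | E E | E s; E ::= s r | r r | r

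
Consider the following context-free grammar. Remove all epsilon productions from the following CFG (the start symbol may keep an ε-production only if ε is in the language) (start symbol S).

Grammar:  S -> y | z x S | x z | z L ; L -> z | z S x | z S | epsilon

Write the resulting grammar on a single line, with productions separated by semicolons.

S -> y | z x S | x z | z L | z; L -> z | z S x | z S

Nullable nonterminals: {L}.
ε ∉ L(G), so no ε-production is kept.
For each production, add variants omitting each subset of nullable occurrences: S → z L gives z L | z.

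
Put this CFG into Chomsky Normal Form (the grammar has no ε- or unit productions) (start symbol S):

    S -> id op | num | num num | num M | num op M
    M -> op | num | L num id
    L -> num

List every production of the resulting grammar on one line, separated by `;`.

Introduce a nonterminal for each terminal appearing in a rule of length ≥ 2: X1 → id, X2 → op, X3 → num.
Binarize each right-hand side of length ≥ 3 by chaining fresh nonterminals (Y1, Y2, …): affected rules were S → X3 X2 M; M → L X3 X1.

S -> X1 X2 | num | X3 X3 | X3 M | X3 Y1; M -> op | num | L Y2; L -> num; X1 -> id; X2 -> op; X3 -> num; Y1 -> X2 M; Y2 -> X3 X1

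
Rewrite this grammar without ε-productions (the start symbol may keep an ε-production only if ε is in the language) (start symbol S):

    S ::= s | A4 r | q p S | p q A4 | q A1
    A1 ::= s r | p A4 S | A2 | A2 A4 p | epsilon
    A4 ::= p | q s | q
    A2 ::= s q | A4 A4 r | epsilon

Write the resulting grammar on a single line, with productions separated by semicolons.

S ::= s | A4 r | q p S | p q A4 | q A1 | q; A1 ::= s r | p A4 S | A2 | A2 A4 p | A4 p; A4 ::= p | q s | q; A2 ::= s q | A4 A4 r

The nullable symbols are {A1, A2}.
ε ∉ L(G), so no ε-production is kept.
Expand every rule over subsets of its nullable positions: S → q A1 gives q A1 | q. A1 → A2 A4 p gives A2 A4 p | A4 p.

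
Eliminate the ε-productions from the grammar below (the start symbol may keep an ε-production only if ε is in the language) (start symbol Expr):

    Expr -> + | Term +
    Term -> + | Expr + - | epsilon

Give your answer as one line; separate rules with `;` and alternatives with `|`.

Nullable nonterminals: {Term}.
ε ∉ L(G), so no ε-production is kept.

Expr -> + | Term +; Term -> + | Expr + -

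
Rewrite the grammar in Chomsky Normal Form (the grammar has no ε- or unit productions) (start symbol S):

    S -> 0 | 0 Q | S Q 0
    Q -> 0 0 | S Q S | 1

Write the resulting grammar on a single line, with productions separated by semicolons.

Introduce a nonterminal for each terminal appearing in a rule of length ≥ 2: X1 → 0.
Binarize each right-hand side of length ≥ 3 by chaining fresh nonterminals (Y1, Y2, …): affected rules were S → S Q X1; Q → S Q S.

S -> 0 | X1 Q | S Y1; Q -> X1 X1 | S Y2 | 1; X1 -> 0; Y1 -> Q X1; Y2 -> Q S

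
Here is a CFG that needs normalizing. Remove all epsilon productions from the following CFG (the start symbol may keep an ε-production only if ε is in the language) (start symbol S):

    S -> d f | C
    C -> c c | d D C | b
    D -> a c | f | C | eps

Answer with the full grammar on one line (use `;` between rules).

S -> d f | C; C -> c c | d D C | d C | b; D -> a c | f | C

The nullable symbols are {D}.
ε ∉ L(G), so no ε-production is kept.
Add the nullable-subset variants: C → d D C gives d D C | d C.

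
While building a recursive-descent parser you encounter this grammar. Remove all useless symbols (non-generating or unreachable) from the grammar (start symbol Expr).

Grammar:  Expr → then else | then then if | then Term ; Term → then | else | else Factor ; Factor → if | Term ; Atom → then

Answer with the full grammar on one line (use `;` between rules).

Generating nonterminals: {Atom, Expr, Factor, Term}.
Reachable from Expr after that: {Expr, Factor, Term}.
Removed useless symbols: {Atom} and every production mentioning them.

Expr → then else | then then if | then Term; Term → then | else | else Factor; Factor → if | Term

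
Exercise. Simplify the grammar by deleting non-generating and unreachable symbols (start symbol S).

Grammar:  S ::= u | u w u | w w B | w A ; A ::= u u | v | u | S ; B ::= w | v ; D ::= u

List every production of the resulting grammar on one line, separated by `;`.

Generating nonterminals: {A, B, D, S}.
Reachable from S after that: {A, B, S}.
Removed useless symbols: {D} and every production mentioning them.

S ::= u | u w u | w w B | w A; A ::= u u | v | u | S; B ::= w | v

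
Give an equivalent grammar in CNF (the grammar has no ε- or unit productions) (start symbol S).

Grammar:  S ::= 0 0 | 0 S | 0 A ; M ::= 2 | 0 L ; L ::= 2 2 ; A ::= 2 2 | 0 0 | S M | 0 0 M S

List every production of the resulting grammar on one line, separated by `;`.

Introduce a nonterminal for each terminal appearing in a rule of length ≥ 2: X1 → 0, X2 → 2.
Binarize each right-hand side of length ≥ 3 by chaining fresh nonterminals (Y1, Y2, …): affected rules were A → X1 X1 M S.

S ::= X1 X1 | X1 S | X1 A; M ::= 2 | X1 L; L ::= X2 X2; A ::= X2 X2 | X1 X1 | S M | X1 Y1; X1 ::= 0; X2 ::= 2; Y1 ::= X1 Y2; Y2 ::= M S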